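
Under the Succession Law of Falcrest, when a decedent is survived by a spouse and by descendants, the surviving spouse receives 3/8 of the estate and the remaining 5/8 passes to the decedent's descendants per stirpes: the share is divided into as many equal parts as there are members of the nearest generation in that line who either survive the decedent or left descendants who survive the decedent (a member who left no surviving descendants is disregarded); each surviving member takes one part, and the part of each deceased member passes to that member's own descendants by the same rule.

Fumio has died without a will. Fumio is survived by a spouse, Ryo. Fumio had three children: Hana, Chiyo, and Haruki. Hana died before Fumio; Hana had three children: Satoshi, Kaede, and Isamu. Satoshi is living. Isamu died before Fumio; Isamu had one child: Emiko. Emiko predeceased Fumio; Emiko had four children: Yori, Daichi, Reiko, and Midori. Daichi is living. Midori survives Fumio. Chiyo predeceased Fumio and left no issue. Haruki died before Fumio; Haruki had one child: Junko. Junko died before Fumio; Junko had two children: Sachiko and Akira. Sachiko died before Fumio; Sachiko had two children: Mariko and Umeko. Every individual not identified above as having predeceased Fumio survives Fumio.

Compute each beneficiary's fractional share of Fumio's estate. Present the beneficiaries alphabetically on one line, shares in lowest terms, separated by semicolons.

Akira 5/32; Daichi 5/192; Kaede 5/48; Mariko 5/64; Midori 5/192; Reiko 5/192; Ryo 3/8; Satoshi 5/48; Umeko 5/64; Yori 5/192

Ryo, as surviving spouse, takes 3/8.
The remaining 5/8 passes to Fumio's descendants per stirpes.
Chiyo left no surviving issue, so that branch lapses and is disregarded.
The 5/8 is divided into 2 equal shares of 5/16 among Hana, Haruki.
Hana predeceased; the 5/16 allotted to Hana's branch passes to Hana's issue by representation.
The 5/16 is divided into 3 equal shares of 5/48 among Satoshi, Kaede, Isamu.
Satoshi is living and takes 5/48.
Kaede is living and takes 5/48.
Isamu predeceased; the 5/48 allotted to Isamu's branch passes to Isamu's issue by representation.
Emiko's line is the sole branch at this level, so the full 5/48 passes to Emiko's issue by representation.
The 5/48 is divided into 4 equal shares of 5/192 among Yori, Daichi, Reiko, Midori.
Yori is living and takes 5/192.
Daichi is living and takes 5/192.
Reiko is living and takes 5/192.
Midori is living and takes 5/192.
Haruki predeceased; the 5/16 allotted to Haruki's branch passes to Haruki's issue by representation.
Junko's line is the sole branch at this level, so the full 5/16 passes to Junko's issue by representation.
The 5/16 is divided into 2 equal shares of 5/32 among Sachiko, Akira.
Sachiko predeceased; the 5/32 allotted to Sachiko's branch passes to Sachiko's issue by representation.
The 5/32 is divided into 2 equal shares of 5/64 among Mariko, Umeko.
Mariko is living and takes 5/64.
Umeko is living and takes 5/64.
Akira is living and takes 5/32.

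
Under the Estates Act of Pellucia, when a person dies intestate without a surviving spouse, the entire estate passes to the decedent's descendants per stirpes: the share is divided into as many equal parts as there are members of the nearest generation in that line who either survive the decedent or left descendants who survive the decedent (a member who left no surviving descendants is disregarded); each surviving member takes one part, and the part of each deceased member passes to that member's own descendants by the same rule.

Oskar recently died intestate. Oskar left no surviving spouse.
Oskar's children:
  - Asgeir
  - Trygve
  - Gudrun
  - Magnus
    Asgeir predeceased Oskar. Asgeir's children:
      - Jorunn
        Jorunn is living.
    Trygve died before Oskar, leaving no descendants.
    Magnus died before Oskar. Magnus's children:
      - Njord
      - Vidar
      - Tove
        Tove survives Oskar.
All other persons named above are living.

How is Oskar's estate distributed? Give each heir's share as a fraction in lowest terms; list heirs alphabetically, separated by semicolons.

Gudrun 1/3; Jorunn 1/3; Njord 1/9; Tove 1/9; Vidar 1/9

There is no surviving spouse, so the entire estate passes to Oskar's descendants per stirpes.
Trygve left no surviving issue, so that branch lapses and is disregarded.
The estate is divided into 3 equal shares of 1/3 among Asgeir, Gudrun, Magnus.
Asgeir predeceased; the 1/3 allotted to Asgeir's branch passes to Asgeir's issue by representation.
Jorunn is the sole taker at this level and receives the full 1/3.
Gudrun is living and takes 1/3.
Magnus predeceased; the 1/3 allotted to Magnus's branch passes to Magnus's issue by representation.
The 1/3 is divided into 3 equal shares of 1/9 among Njord, Vidar, Tove.
Njord is living and takes 1/9.
Vidar is living and takes 1/9.
Tove is living and takes 1/9.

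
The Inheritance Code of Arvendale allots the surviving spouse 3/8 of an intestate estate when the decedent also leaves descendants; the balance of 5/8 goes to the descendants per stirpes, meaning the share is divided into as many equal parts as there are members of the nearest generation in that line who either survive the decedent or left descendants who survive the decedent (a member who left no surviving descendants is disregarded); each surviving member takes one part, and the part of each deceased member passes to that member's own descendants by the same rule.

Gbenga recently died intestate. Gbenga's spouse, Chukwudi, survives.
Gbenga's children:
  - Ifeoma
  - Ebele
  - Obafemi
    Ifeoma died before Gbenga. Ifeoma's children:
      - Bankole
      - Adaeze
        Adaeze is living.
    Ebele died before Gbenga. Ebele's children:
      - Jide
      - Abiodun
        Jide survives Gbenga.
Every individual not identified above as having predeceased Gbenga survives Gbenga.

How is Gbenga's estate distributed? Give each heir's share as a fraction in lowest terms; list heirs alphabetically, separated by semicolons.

Abiodun 5/48; Adaeze 5/48; Bankole 5/48; Chukwudi 3/8; Jide 5/48; Obafemi 5/24

Chukwudi, as surviving spouse, takes 3/8.
The remaining 5/8 passes to Gbenga's descendants per stirpes.
The 5/8 is divided into 3 equal shares of 5/24 among Ifeoma, Ebele, Obafemi.
Ifeoma predeceased; the 5/24 allotted to Ifeoma's branch passes to Ifeoma's issue by representation.
The 5/24 is divided into 2 equal shares of 5/48 among Bankole, Adaeze.
Bankole is living and takes 5/48.
Adaeze is living and takes 5/48.
Ebele predeceased; the 5/24 allotted to Ebele's branch passes to Ebele's issue by representation.
The 5/24 is divided into 2 equal shares of 5/48 among Jide, Abiodun.
Jide is living and takes 5/48.
Abiodun is living and takes 5/48.
Obafemi is living and takes 5/24.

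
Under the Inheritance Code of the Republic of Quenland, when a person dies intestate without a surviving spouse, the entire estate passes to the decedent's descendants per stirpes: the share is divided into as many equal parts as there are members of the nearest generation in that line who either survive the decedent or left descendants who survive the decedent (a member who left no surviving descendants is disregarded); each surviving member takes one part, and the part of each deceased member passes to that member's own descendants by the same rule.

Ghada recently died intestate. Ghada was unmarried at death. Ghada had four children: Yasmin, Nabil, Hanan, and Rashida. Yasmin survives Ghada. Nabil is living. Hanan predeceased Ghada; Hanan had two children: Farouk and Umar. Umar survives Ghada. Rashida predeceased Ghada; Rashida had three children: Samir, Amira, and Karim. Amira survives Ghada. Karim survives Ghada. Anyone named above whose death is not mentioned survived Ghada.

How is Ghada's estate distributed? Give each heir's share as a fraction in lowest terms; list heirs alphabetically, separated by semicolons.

Amira 1/12; Farouk 1/8; Karim 1/12; Nabil 1/4; Samir 1/12; Umar 1/8; Yasmin 1/4

There is no surviving spouse, so the entire estate passes to Ghada's descendants per stirpes.
The estate is divided into 4 equal shares of 1/4 among Yasmin, Nabil, Hanan, Rashida.
Yasmin is living and takes 1/4.
Nabil is living and takes 1/4.
Hanan predeceased; the 1/4 allotted to Hanan's branch passes to Hanan's issue by representation.
The 1/4 is divided into 2 equal shares of 1/8 among Farouk, Umar.
Farouk is living and takes 1/8.
Umar is living and takes 1/8.
Rashida predeceased; the 1/4 allotted to Rashida's branch passes to Rashida's issue by representation.
The 1/4 is divided into 3 equal shares of 1/12 among Samir, Amira, Karim.
Samir is living and takes 1/12.
Amira is living and takes 1/12.
Karim is living and takes 1/12.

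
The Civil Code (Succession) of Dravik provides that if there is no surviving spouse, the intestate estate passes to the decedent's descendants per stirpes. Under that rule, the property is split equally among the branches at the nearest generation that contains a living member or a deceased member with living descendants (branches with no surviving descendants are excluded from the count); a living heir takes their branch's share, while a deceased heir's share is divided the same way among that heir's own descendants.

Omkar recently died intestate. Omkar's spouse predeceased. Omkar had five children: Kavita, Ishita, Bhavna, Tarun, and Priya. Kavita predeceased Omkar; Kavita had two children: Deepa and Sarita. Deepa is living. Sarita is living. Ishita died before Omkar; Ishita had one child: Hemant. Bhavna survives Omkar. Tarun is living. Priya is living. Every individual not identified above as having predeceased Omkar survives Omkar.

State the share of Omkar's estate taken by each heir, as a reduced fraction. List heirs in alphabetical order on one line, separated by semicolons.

There is no surviving spouse, so the entire estate passes to Omkar's descendants per stirpes.
The estate is divided into 5 equal shares of 1/5 among Kavita, Ishita, Bhavna, Tarun, Priya.
Kavita predeceased; the 1/5 allotted to Kavita's branch passes to Kavita's issue by representation.
The 1/5 is divided into 2 equal shares of 1/10 among Deepa, Sarita.
Deepa is living and takes 1/10.
Sarita is living and takes 1/10.
Ishita predeceased; the 1/5 allotted to Ishita's branch passes to Ishita's issue by representation.
Hemant is the sole taker at this level and receives the full 1/5.
Bhavna is living and takes 1/5.
Tarun is living and takes 1/5.
Priya is living and takes 1/5.

Bhavna 1/5; Deepa 1/10; Hemant 1/5; Priya 1/5; Sarita 1/10; Tarun 1/5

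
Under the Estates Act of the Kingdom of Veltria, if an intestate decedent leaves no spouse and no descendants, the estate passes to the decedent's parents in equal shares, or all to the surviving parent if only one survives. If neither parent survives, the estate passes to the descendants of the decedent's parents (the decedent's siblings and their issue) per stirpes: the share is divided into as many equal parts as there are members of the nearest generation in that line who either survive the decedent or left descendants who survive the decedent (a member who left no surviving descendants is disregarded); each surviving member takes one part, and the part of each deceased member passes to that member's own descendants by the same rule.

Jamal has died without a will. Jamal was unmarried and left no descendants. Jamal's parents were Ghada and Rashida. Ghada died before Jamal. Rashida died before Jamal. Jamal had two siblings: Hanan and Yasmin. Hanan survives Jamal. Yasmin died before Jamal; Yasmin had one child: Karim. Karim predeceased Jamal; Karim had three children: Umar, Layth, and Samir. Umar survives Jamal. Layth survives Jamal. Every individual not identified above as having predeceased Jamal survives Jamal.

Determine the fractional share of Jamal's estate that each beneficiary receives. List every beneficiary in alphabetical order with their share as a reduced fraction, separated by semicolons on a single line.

Hanan 1/2; Layth 1/6; Samir 1/6; Umar 1/6

Neither parent survives and there are no descendants, so the estate passes to Jamal's siblings and their issue per stirpes.
The estate is divided into 2 equal shares of 1/2 among Hanan, Yasmin.
Hanan is living and takes 1/2.
Yasmin predeceased; the 1/2 allotted to Yasmin's branch passes to Yasmin's issue by representation.
Karim's line is the sole branch at this level, so the full 1/2 passes to Karim's issue by representation.
The 1/2 is divided into 3 equal shares of 1/6 among Umar, Layth, Samir.
Umar is living and takes 1/6.
Layth is living and takes 1/6.
Samir is living and takes 1/6.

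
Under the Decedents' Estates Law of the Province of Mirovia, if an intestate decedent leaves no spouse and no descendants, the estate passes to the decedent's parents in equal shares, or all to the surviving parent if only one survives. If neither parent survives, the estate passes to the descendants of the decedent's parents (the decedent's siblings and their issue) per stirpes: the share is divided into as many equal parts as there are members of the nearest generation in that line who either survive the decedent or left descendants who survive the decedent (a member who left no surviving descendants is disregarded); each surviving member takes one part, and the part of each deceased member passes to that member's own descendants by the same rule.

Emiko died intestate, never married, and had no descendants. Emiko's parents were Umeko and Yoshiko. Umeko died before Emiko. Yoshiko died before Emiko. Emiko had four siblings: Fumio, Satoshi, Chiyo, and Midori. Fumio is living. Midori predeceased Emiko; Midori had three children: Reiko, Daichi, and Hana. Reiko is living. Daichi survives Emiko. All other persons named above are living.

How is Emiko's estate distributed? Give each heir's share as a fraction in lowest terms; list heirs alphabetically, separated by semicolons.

Neither parent survives and there are no descendants, so the estate passes to Emiko's siblings and their issue per stirpes.
The estate is divided into 4 equal shares of 1/4 among Fumio, Satoshi, Chiyo, Midori.
Fumio is living and takes 1/4.
Satoshi is living and takes 1/4.
Chiyo is living and takes 1/4.
Midori predeceased; the 1/4 allotted to Midori's branch passes to Midori's issue by representation.
The 1/4 is divided into 3 equal shares of 1/12 among Reiko, Daichi, Hana.
Reiko is living and takes 1/12.
Daichi is living and takes 1/12.
Hana is living and takes 1/12.

Chiyo 1/4; Daichi 1/12; Fumio 1/4; Hana 1/12; Reiko 1/12; Satoshi 1/4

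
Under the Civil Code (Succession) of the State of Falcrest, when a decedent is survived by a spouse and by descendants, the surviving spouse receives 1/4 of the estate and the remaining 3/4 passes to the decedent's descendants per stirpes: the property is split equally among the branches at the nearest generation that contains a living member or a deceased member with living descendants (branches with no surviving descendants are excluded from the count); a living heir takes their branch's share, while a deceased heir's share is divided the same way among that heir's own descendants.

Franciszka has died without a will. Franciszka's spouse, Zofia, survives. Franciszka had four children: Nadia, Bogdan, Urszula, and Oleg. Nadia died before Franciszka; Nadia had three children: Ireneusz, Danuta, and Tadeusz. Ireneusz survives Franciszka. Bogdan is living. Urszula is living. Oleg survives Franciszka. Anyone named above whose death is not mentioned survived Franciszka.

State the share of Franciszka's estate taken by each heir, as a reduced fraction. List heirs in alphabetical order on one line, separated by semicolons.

Bogdan 3/16; Danuta 1/16; Ireneusz 1/16; Oleg 3/16; Tadeusz 1/16; Urszula 3/16; Zofia 1/4

Zofia, as surviving spouse, takes 1/4.
The remaining 3/4 passes to Franciszka's descendants per stirpes.
The 3/4 is divided into 4 equal shares of 3/16 among Nadia, Bogdan, Urszula, Oleg.
Nadia predeceased; the 3/16 allotted to Nadia's branch passes to Nadia's issue by representation.
The 3/16 is divided into 3 equal shares of 1/16 among Ireneusz, Danuta, Tadeusz.
Ireneusz is living and takes 1/16.
Danuta is living and takes 1/16.
Tadeusz is living and takes 1/16.
Bogdan is living and takes 3/16.
Urszula is living and takes 3/16.
Oleg is living and takes 3/16.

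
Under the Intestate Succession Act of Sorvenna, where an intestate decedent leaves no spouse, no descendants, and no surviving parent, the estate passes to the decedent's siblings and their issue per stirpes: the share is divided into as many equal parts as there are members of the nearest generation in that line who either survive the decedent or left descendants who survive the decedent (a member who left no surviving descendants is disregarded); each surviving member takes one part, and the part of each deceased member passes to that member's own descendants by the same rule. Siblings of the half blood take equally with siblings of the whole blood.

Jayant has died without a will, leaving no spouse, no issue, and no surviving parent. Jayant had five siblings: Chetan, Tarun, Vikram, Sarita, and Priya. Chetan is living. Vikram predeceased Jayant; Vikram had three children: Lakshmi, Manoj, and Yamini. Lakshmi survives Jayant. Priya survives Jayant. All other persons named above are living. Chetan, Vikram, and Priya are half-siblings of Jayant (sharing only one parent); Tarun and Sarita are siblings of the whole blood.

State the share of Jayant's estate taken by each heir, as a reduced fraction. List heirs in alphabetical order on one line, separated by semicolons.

Chetan 1/5; Lakshmi 1/15; Manoj 1/15; Priya 1/5; Sarita 1/5; Tarun 1/5; Yamini 1/15

No spouse, descendants, or parent survives, so the estate passes to Jayant's siblings per stirpes.
Half-blood and whole-blood siblings take equally under the stated rule.
The estate is divided into 5 equal shares of 1/5 among Chetan, Tarun, Vikram, Sarita, Priya.
Chetan is living and takes 1/5.
Tarun is living and takes 1/5.
Vikram predeceased; the 1/5 allotted to Vikram's branch passes to Vikram's issue by representation.
The 1/5 is divided into 3 equal shares of 1/15 among Lakshmi, Manoj, Yamini.
Lakshmi is living and takes 1/15.
Manoj is living and takes 1/15.
Yamini is living and takes 1/15.
Sarita is living and takes 1/5.
Priya is living and takes 1/5.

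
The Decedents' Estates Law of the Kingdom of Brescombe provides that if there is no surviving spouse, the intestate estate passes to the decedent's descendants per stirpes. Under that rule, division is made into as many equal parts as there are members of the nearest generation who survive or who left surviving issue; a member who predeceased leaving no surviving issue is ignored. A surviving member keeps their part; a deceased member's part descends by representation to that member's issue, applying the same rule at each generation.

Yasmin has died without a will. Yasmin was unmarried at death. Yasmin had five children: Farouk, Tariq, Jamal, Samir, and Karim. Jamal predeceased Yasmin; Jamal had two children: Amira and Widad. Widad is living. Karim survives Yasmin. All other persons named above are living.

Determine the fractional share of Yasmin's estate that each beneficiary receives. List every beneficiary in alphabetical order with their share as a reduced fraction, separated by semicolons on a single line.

Amira 1/10; Farouk 1/5; Karim 1/5; Samir 1/5; Tariq 1/5; Widad 1/10

There is no surviving spouse, so the entire estate passes to Yasmin's descendants per stirpes.
The estate is divided into 5 equal shares of 1/5 among Farouk, Tariq, Jamal, Samir, Karim.
Farouk is living and takes 1/5.
Tariq is living and takes 1/5.
Jamal predeceased; the 1/5 allotted to Jamal's branch passes to Jamal's issue by representation.
The 1/5 is divided into 2 equal shares of 1/10 among Amira, Widad.
Amira is living and takes 1/10.
Widad is living and takes 1/10.
Samir is living and takes 1/5.
Karim is living and takes 1/5.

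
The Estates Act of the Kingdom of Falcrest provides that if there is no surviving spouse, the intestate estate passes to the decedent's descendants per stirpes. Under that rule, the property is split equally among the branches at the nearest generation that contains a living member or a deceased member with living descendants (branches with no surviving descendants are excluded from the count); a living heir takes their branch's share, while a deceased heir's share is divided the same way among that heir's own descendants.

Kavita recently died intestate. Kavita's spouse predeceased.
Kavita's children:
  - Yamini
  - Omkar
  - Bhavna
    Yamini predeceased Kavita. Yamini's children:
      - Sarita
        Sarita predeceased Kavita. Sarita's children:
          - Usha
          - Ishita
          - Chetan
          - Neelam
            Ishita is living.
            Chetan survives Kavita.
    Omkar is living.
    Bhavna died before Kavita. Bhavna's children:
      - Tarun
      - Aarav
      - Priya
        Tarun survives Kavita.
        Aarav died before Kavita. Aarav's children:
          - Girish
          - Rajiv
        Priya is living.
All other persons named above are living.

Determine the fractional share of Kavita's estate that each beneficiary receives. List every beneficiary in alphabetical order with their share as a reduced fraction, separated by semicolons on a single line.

There is no surviving spouse, so the entire estate passes to Kavita's descendants per stirpes.
The estate is divided into 3 equal shares of 1/3 among Yamini, Omkar, Bhavna.
Yamini predeceased; the 1/3 allotted to Yamini's branch passes to Yamini's issue by representation.
Sarita's line is the sole branch at this level, so the full 1/3 passes to Sarita's issue by representation.
The 1/3 is divided into 4 equal shares of 1/12 among Usha, Ishita, Chetan, Neelam.
Usha is living and takes 1/12.
Ishita is living and takes 1/12.
Chetan is living and takes 1/12.
Neelam is living and takes 1/12.
Omkar is living and takes 1/3.
Bhavna predeceased; the 1/3 allotted to Bhavna's branch passes to Bhavna's issue by representation.
The 1/3 is divided into 3 equal shares of 1/9 among Tarun, Aarav, Priya.
Tarun is living and takes 1/9.
Aarav predeceased; the 1/9 allotted to Aarav's branch passes to Aarav's issue by representation.
The 1/9 is divided into 2 equal shares of 1/18 among Girish, Rajiv.
Girish is living and takes 1/18.
Rajiv is living and takes 1/18.
Priya is living and takes 1/9.

Chetan 1/12; Girish 1/18; Ishita 1/12; Neelam 1/12; Omkar 1/3; Priya 1/9; Rajiv 1/18; Tarun 1/9; Usha 1/12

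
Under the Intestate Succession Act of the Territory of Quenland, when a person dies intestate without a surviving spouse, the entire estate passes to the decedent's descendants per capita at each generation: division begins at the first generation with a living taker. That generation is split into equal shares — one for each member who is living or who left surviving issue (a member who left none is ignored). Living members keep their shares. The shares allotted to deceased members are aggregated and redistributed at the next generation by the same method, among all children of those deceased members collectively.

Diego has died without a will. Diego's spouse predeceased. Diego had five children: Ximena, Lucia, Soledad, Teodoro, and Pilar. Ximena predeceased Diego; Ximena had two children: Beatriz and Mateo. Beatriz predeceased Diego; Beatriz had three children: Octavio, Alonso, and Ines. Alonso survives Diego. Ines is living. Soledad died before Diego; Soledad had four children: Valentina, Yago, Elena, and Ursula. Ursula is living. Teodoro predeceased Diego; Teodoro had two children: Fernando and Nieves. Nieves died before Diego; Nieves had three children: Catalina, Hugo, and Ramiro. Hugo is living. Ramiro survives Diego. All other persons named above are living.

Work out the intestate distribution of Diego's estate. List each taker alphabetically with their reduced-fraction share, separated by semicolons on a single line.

There is no surviving spouse, so the entire estate passes to Diego's descendants per capita at each generation.
At generation 1 (Ximena, Lucia, Soledad, Teodoro, Pilar) there are 5 shares of (1)/5 = 1/5 each.
Living: Lucia and Pilar — each takes 1/5.
Deceased: Ximena, Soledad, and Teodoro. Their combined 3/5 is pooled and carried to generation 2.
At generation 2 (Beatriz, Mateo, Valentina, Yago, Elena, Ursula, Fernando, Nieves) there are 8 shares of (3/5)/8 = 3/40 each.
Living: Mateo, Valentina, Yago, Elena, Ursula, and Fernando — each takes 3/40.
Deceased: Beatriz and Nieves. Their combined 3/20 is pooled and carried to generation 3.
At generation 3 (Octavio, Alonso, Ines, Catalina, Hugo, Ramiro) there are 6 shares of (3/20)/6 = 1/40 each.
Living: Octavio, Alonso, Ines, Catalina, Hugo, and Ramiro — each takes 1/40.

Alonso 1/40; Catalina 1/40; Elena 3/40; Fernando 3/40; Hugo 1/40; Ines 1/40; Lucia 1/5; Mateo 3/40; Octavio 1/40; Pilar 1/5; Ramiro 1/40; Ursula 3/40; Valentina 3/40; Yago 3/40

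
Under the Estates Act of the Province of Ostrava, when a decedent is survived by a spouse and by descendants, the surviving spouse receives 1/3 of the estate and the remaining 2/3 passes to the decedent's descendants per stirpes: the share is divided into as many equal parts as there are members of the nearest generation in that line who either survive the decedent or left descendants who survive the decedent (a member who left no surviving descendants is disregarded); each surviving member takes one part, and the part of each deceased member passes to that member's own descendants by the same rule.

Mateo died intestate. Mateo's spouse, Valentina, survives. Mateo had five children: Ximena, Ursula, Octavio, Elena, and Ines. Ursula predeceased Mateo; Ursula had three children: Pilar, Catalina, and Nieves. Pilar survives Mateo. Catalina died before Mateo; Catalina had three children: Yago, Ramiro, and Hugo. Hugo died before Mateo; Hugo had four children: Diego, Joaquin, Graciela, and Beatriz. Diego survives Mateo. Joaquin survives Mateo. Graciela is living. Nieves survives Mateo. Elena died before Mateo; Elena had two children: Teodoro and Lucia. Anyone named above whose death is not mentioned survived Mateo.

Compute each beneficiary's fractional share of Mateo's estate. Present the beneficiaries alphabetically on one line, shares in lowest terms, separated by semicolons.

Beatriz 1/270; Diego 1/270; Graciela 1/270; Ines 2/15; Joaquin 1/270; Lucia 1/15; Nieves 2/45; Octavio 2/15; Pilar 2/45; Ramiro 2/135; Teodoro 1/15; Valentina 1/3; Ximena 2/15; Yago 2/135

Valentina, as surviving spouse, takes 1/3.
The remaining 2/3 passes to Mateo's descendants per stirpes.
The 2/3 is divided into 5 equal shares of 2/15 among Ximena, Ursula, Octavio, Elena, Ines.
Ximena is living and takes 2/15.
Ursula predeceased; the 2/15 allotted to Ursula's branch passes to Ursula's issue by representation.
The 2/15 is divided into 3 equal shares of 2/45 among Pilar, Catalina, Nieves.
Pilar is living and takes 2/45.
Catalina predeceased; the 2/45 allotted to Catalina's branch passes to Catalina's issue by representation.
The 2/45 is divided into 3 equal shares of 2/135 among Yago, Ramiro, Hugo.
Yago is living and takes 2/135.
Ramiro is living and takes 2/135.
Hugo predeceased; the 2/135 allotted to Hugo's branch passes to Hugo's issue by representation.
The 2/135 is divided into 4 equal shares of 1/270 among Diego, Joaquin, Graciela, Beatriz.
Diego is living and takes 1/270.
Joaquin is living and takes 1/270.
Graciela is living and takes 1/270.
Beatriz is living and takes 1/270.
Nieves is living and takes 2/45.
Octavio is living and takes 2/15.
Elena predeceased; the 2/15 allotted to Elena's branch passes to Elena's issue by representation.
The 2/15 is divided into 2 equal shares of 1/15 among Teodoro, Lucia.
Teodoro is living and takes 1/15.
Lucia is living and takes 1/15.
Ines is living and takes 2/15.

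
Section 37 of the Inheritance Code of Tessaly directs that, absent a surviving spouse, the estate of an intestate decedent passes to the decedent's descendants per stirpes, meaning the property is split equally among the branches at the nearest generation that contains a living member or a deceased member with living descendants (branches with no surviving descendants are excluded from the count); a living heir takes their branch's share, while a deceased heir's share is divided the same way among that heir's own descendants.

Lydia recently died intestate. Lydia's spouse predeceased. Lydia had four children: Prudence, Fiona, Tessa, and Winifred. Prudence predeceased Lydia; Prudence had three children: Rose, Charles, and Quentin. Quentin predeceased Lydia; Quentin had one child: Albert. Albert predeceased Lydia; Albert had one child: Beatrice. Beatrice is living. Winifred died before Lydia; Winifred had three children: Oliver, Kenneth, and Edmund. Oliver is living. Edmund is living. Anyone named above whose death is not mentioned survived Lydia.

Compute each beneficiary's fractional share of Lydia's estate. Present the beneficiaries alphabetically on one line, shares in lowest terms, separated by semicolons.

There is no surviving spouse, so the entire estate passes to Lydia's descendants per stirpes.
The estate is divided into 4 equal shares of 1/4 among Prudence, Fiona, Tessa, Winifred.
Prudence predeceased; the 1/4 allotted to Prudence's branch passes to Prudence's issue by representation.
The 1/4 is divided into 3 equal shares of 1/12 among Rose, Charles, Quentin.
Rose is living and takes 1/12.
Charles is living and takes 1/12.
Quentin predeceased; the 1/12 allotted to Quentin's branch passes to Quentin's issue by representation.
Albert's line is the sole branch at this level, so the full 1/12 passes to Albert's issue by representation.
Beatrice is the sole taker at this level and receives the full 1/12.
Fiona is living and takes 1/4.
Tessa is living and takes 1/4.
Winifred predeceased; the 1/4 allotted to Winifred's branch passes to Winifred's issue by representation.
The 1/4 is divided into 3 equal shares of 1/12 among Oliver, Kenneth, Edmund.
Oliver is living and takes 1/12.
Kenneth is living and takes 1/12.
Edmund is living and takes 1/12.

Beatrice 1/12; Charles 1/12; Edmund 1/12; Fiona 1/4; Kenneth 1/12; Oliver 1/12; Rose 1/12; Tessa 1/4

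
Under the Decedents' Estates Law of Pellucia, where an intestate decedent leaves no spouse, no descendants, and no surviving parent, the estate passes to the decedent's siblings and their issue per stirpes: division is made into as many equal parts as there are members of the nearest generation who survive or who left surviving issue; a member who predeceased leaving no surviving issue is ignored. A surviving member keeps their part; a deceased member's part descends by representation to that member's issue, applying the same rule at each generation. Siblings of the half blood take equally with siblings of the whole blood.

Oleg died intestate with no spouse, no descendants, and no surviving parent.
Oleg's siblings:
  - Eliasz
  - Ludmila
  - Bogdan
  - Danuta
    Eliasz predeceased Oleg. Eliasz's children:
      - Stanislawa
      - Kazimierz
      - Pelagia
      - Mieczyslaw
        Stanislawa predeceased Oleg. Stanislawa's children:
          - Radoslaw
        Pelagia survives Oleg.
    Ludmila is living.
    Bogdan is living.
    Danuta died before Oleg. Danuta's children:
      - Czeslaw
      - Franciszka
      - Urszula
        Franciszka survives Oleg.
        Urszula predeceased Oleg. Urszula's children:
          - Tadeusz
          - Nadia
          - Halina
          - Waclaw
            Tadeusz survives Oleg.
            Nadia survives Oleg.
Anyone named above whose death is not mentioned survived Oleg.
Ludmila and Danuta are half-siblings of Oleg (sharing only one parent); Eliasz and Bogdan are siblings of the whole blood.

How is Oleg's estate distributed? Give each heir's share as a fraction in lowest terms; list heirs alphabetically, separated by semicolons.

No spouse, descendants, or parent survives, so the estate passes to Oleg's siblings per stirpes.
Half-blood and whole-blood siblings take equally under the stated rule.
The estate is divided into 4 equal shares of 1/4 among Eliasz, Ludmila, Bogdan, Danuta.
Eliasz predeceased; the 1/4 allotted to Eliasz's branch passes to Eliasz's issue by representation.
The 1/4 is divided into 4 equal shares of 1/16 among Stanislawa, Kazimierz, Pelagia, Mieczyslaw.
Stanislawa predeceased; the 1/16 allotted to Stanislawa's branch passes to Stanislawa's issue by representation.
Radoslaw is the sole taker at this level and receives the full 1/16.
Kazimierz is living and takes 1/16.
Pelagia is living and takes 1/16.
Mieczyslaw is living and takes 1/16.
Ludmila is living and takes 1/4.
Bogdan is living and takes 1/4.
Danuta predeceased; the 1/4 allotted to Danuta's branch passes to Danuta's issue by representation.
The 1/4 is divided into 3 equal shares of 1/12 among Czeslaw, Franciszka, Urszula.
Czeslaw is living and takes 1/12.
Franciszka is living and takes 1/12.
Urszula predeceased; the 1/12 allotted to Urszula's branch passes to Urszula's issue by representation.
The 1/12 is divided into 4 equal shares of 1/48 among Tadeusz, Nadia, Halina, Waclaw.
Tadeusz is living and takes 1/48.
Nadia is living and takes 1/48.
Halina is living and takes 1/48.
Waclaw is living and takes 1/48.

Bogdan 1/4; Czeslaw 1/12; Franciszka 1/12; Halina 1/48; Kazimierz 1/16; Ludmila 1/4; Mieczyslaw 1/16; Nadia 1/48; Pelagia 1/16; Radoslaw 1/16; Tadeusz 1/48; Waclaw 1/48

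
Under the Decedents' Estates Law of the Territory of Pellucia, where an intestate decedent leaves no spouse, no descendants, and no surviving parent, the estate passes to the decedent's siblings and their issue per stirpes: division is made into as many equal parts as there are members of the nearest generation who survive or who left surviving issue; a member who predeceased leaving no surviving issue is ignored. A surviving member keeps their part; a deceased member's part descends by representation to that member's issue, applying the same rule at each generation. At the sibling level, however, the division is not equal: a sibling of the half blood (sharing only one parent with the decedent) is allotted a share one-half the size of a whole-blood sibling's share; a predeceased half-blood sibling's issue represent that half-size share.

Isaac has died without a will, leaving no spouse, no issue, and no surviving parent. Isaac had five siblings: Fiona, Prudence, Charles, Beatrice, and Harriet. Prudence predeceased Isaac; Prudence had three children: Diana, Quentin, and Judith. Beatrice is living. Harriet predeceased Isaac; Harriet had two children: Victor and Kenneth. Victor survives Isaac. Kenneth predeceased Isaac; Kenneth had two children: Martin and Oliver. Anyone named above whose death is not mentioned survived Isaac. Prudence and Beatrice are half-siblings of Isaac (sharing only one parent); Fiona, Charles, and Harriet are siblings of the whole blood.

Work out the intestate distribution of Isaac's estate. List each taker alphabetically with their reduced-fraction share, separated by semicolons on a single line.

No spouse, descendants, or parent survives, so the estate passes to Isaac's siblings per stirpes.
Half-blood siblings count for one-half the weight of whole-blood siblings at the initial division.
Dividing 1 in proportion to weights (total weight 4): Fiona (weight 1) → 1/4; Prudence (weight 1/2) → 1/8; Charles (weight 1) → 1/4; Beatrice (weight 1/2) → 1/8; Harriet (weight 1) → 1/4.
Fiona is living and takes 1/4.
Prudence predeceased; the 1/8 allotted to Prudence's branch passes to Prudence's issue by representation.
The 1/8 is divided into 3 equal shares of 1/24 among Diana, Quentin, Judith.
Diana is living and takes 1/24.
Quentin is living and takes 1/24.
Judith is living and takes 1/24.
Charles is living and takes 1/4.
Beatrice is living and takes 1/8.
Harriet predeceased; the 1/4 allotted to Harriet's branch passes to Harriet's issue by representation.
The 1/4 is divided into 2 equal shares of 1/8 among Victor, Kenneth.
Victor is living and takes 1/8.
Kenneth predeceased; the 1/8 allotted to Kenneth's branch passes to Kenneth's issue by representation.
The 1/8 is divided into 2 equal shares of 1/16 among Martin, Oliver.
Martin is living and takes 1/16.
Oliver is living and takes 1/16.

Beatrice 1/8; Charles 1/4; Diana 1/24; Fiona 1/4; Judith 1/24; Martin 1/16; Oliver 1/16; Quentin 1/24; Victor 1/8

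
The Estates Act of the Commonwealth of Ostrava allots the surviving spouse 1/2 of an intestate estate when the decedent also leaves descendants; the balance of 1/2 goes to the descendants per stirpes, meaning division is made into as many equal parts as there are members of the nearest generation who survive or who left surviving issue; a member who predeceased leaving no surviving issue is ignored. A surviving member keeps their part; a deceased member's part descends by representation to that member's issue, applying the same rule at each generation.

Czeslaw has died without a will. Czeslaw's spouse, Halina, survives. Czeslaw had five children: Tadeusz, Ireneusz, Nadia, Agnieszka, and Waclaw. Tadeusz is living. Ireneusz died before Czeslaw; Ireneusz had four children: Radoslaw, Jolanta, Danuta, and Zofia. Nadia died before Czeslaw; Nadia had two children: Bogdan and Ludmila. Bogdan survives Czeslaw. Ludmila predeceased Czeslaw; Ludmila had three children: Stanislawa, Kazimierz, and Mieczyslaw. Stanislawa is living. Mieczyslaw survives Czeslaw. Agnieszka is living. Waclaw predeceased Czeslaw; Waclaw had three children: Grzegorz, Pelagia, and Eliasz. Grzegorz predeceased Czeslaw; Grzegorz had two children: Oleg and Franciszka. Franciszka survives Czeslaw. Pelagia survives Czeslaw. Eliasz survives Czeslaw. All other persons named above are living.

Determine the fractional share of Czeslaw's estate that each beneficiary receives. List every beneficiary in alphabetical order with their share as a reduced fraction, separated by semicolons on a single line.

Halina, as surviving spouse, takes 1/2.
The remaining 1/2 passes to Czeslaw's descendants per stirpes.
The 1/2 is divided into 5 equal shares of 1/10 among Tadeusz, Ireneusz, Nadia, Agnieszka, Waclaw.
Tadeusz is living and takes 1/10.
Ireneusz predeceased; the 1/10 allotted to Ireneusz's branch passes to Ireneusz's issue by representation.
The 1/10 is divided into 4 equal shares of 1/40 among Radoslaw, Jolanta, Danuta, Zofia.
Radoslaw is living and takes 1/40.
Jolanta is living and takes 1/40.
Danuta is living and takes 1/40.
Zofia is living and takes 1/40.
Nadia predeceased; the 1/10 allotted to Nadia's branch passes to Nadia's issue by representation.
The 1/10 is divided into 2 equal shares of 1/20 among Bogdan, Ludmila.
Bogdan is living and takes 1/20.
Ludmila predeceased; the 1/20 allotted to Ludmila's branch passes to Ludmila's issue by representation.
The 1/20 is divided into 3 equal shares of 1/60 among Stanislawa, Kazimierz, Mieczyslaw.
Stanislawa is living and takes 1/60.
Kazimierz is living and takes 1/60.
Mieczyslaw is living and takes 1/60.
Agnieszka is living and takes 1/10.
Waclaw predeceased; the 1/10 allotted to Waclaw's branch passes to Waclaw's issue by representation.
The 1/10 is divided into 3 equal shares of 1/30 among Grzegorz, Pelagia, Eliasz.
Grzegorz predeceased; the 1/30 allotted to Grzegorz's branch passes to Grzegorz's issue by representation.
The 1/30 is divided into 2 equal shares of 1/60 among Oleg, Franciszka.
Oleg is living and takes 1/60.
Franciszka is living and takes 1/60.
Pelagia is living and takes 1/30.
Eliasz is living and takes 1/30.

Agnieszka 1/10; Bogdan 1/20; Danuta 1/40; Eliasz 1/30; Franciszka 1/60; Halina 1/2; Jolanta 1/40; Kazimierz 1/60; Mieczyslaw 1/60; Oleg 1/60; Pelagia 1/30; Radoslaw 1/40; Stanislawa 1/60; Tadeusz 1/10; Zofia 1/40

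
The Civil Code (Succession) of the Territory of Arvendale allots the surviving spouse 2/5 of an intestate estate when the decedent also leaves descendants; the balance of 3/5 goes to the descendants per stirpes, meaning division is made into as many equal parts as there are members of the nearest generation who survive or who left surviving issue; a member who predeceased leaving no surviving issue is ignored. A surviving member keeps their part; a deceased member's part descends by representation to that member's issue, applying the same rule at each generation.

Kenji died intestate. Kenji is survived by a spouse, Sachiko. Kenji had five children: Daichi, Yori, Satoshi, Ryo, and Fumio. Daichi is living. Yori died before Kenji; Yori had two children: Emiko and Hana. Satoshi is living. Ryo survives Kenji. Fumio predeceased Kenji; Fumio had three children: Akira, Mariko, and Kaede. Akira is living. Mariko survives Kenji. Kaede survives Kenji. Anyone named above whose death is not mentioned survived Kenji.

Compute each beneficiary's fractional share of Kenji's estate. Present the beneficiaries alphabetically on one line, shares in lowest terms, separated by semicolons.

Sachiko, as surviving spouse, takes 2/5.
The remaining 3/5 passes to Kenji's descendants per stirpes.
The 3/5 is divided into 5 equal shares of 3/25 among Daichi, Yori, Satoshi, Ryo, Fumio.
Daichi is living and takes 3/25.
Yori predeceased; the 3/25 allotted to Yori's branch passes to Yori's issue by representation.
The 3/25 is divided into 2 equal shares of 3/50 among Emiko, Hana.
Emiko is living and takes 3/50.
Hana is living and takes 3/50.
Satoshi is living and takes 3/25.
Ryo is living and takes 3/25.
Fumio predeceased; the 3/25 allotted to Fumio's branch passes to Fumio's issue by representation.
The 3/25 is divided into 3 equal shares of 1/25 among Akira, Mariko, Kaede.
Akira is living and takes 1/25.
Mariko is living and takes 1/25.
Kaede is living and takes 1/25.

Akira 1/25; Daichi 3/25; Emiko 3/50; Hana 3/50; Kaede 1/25; Mariko 1/25; Ryo 3/25; Sachiko 2/5; Satoshi 3/25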